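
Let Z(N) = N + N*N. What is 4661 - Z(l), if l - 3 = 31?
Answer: 3471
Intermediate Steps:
l = 34 (l = 3 + 31 = 34)
Z(N) = N + N²
4661 - Z(l) = 4661 - 34*(1 + 34) = 4661 - 34*35 = 4661 - 1*1190 = 4661 - 1190 = 3471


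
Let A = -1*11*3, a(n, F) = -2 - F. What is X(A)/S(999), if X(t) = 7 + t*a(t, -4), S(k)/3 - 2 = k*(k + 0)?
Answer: -59/2994009 ≈ -1.9706e-5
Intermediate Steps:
A = -33 (A = -11*3 = -33)
S(k) = 6 + 3*k**2 (S(k) = 6 + 3*(k*(k + 0)) = 6 + 3*(k*k) = 6 + 3*k**2)
X(t) = 7 + 2*t (X(t) = 7 + t*(-2 - 1*(-4)) = 7 + t*(-2 + 4) = 7 + t*2 = 7 + 2*t)
X(A)/S(999) = (7 + 2*(-33))/(6 + 3*999**2) = (7 - 66)/(6 + 3*998001) = -59/(6 + 2994003) = -59/2994009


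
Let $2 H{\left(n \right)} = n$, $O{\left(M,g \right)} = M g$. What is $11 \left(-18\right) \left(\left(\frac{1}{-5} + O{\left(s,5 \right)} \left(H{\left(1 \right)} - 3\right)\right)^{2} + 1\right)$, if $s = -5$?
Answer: $- \frac{38434671}{50} \approx -7.6869 \cdot 10^{5}$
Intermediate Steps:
$H{\left(n \right)} = \frac{n}{2}$
$11 \left(-18\right) \left(\left(\frac{1}{-5} + O{\left(s,5 \right)} \left(H{\left(1 \right)} - 3\right)\right)^{2} + 1\right) = 11 \left(-18\right) \left(\left(\frac{1}{-5} + \left(-5\right) 5 \left(\frac{1}{2} \cdot 1 - 3\right)\right)^{2} + 1\right) = - 198 \left(\left(- \frac{1}{5} - 25 \left(\frac{1}{2} - 3\right)\right)^{2} + 1\right) = - 198 \left(\left(- \frac{1}{5} - - \frac{125}{2}\right)^{2} + 1\right) = - 198 \left(\left(- \frac{1}{5} + \frac{125}{2}\right)^{2} + 1\right) = - 198 \left(\left(\frac{623}{10}\right)^{2} + 1\right) = - 198 \left(\frac{388129}{100} + 1\right) = \left(-198\right) \frac{388229}{100} = - \frac{38434671}{50}$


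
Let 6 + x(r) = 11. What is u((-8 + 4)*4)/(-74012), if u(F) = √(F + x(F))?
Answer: -I*√11/74012 ≈ -4.4812e-5*I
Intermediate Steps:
x(r) = 5 (x(r) = -6 + 11 = 5)
u(F) = √(5 + F) (u(F) = √(F + 5) = √(5 + F))
u((-8 + 4)*4)/(-74012) = √(5 + (-8 + 4)*4)/(-74012) = √(5 - 4*4)*(-1/74012) = √(5 - 16)*(-1/74012) = √(-11)*(-1/74012) = (I*√11)*(-1/74012) = -I*√11/74012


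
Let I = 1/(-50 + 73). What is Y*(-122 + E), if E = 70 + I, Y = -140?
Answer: 167300/23 ≈ 7273.9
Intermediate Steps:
I = 1/23 ≈ 0.043478
E = 1611/23 (E = 70 + 1/23 = 1611/23 ≈ 70.043)
Y*(-122 + E) = -140*(-122 + 1611/23) = -140*(-1195/23) = 167300/23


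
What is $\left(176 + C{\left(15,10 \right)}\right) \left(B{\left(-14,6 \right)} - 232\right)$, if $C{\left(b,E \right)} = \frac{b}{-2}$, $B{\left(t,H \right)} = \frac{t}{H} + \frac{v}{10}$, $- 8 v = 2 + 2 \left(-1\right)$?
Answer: $- \frac{236911}{6} \approx -39485.0$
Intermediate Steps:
$v = 0$ ($v = - \frac{2 + 2 \left(-1\right)}{8} = - \frac{2 - 2}{8} = \left(- \frac{1}{8}\right) 0 = 0$)
$B{\left(t,H \right)} = \frac{t}{H}$ ($B{\left(t,H \right)} = \frac{t}{H} + \frac{0}{10} = \frac{t}{H} + 0 \cdot \frac{1}{10} = \frac{t}{H} + 0 = \frac{t}{H}$)
$C{\left(b,E \right)} = - \frac{b}{2}$ ($C{\left(b,E \right)} = b \left(- \frac{1}{2}\right) = - \frac{b}{2}$)
$\left(176 + C{\left(15,10 \right)}\right) \left(B{\left(-14,6 \right)} - 232\right) = \left(176 - \frac{15}{2}\right) \left(- \frac{14}{6} - 232\right) = \left(176 - \frac{15}{2}\right) \left(\left(-14\right) \frac{1}{6} - 232\right) = \frac{337 \left(- \frac{7}{3} - 232\right)}{2} = \frac{337}{2} \left(- \frac{703}{3}\right) = - \frac{236911}{6}$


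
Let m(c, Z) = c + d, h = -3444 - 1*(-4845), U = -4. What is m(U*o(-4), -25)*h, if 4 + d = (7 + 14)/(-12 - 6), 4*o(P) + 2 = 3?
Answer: -17279/2 ≈ -8639.5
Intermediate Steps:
o(P) = ¼ (o(P) = -½ + (¼)*3 = -½ + ¾ = ¼)
d = -31/6 (d = -4 + (7 + 14)/(-12 - 6) = -4 + 21/(-18) = -4 + 21*(-1/18) = -4 - 7/6 = -31/6 ≈ -5.1667)
h = 1401 (h = -3444 + 4845 = 1401)
m(c, Z) = -31/6 + c (m(c, Z) = c - 31/6 = -31/6 + c)
m(U*o(-4), -25)*h = (-31/6 - 4*¼)*1401 = (-31/6 - 1)*1401 = -37/6*1401 = -17279/2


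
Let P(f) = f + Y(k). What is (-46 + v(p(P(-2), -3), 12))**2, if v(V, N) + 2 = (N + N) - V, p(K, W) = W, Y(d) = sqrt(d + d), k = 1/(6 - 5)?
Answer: 441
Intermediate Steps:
k = 1 (k = 1/1 = 1)
Y(d) = sqrt(2)*sqrt(d) (Y(d) = sqrt(2*d) = sqrt(2)*sqrt(d))
P(f) = f + sqrt(2) (P(f) = f + sqrt(2)*sqrt(1) = f + sqrt(2)*1 = f + sqrt(2))
v(V, N) = -2 - V + 2*N (v(V, N) = -2 + ((N + N) - V) = -2 + (2*N - V) = -2 + (-V + 2*N) = -2 - V + 2*N)
(-46 + v(p(P(-2), -3), 12))**2 = (-46 + (-2 - 1*(-3) + 2*12))**2 = (-46 + (-2 + 3 + 24))**2 = (-46 + 25)**2 = (-21)**2 = 441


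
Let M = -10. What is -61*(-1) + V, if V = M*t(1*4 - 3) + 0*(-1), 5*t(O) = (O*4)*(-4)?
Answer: 93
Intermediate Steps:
t(O) = -16*O/5 (t(O) = ((O*4)*(-4))/5 = ((4*O)*(-4))/5 = (-16*O)/5 = -16*O/5)
V = 32 (V = -(-32)*(1*4 - 3) + 0*(-1) = -(-32)*(4 - 3) + 0 = -(-32) + 0 = -10*(-16/5) + 0 = 32 + 0 = 32)
-61*(-1) + V = -61*(-1) + 32 = 61 + 32 = 93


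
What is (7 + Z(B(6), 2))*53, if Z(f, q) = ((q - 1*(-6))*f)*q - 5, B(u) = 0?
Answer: 106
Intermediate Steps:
Z(f, q) = -5 + f*q*(6 + q) (Z(f, q) = ((q + 6)*f)*q - 5 = ((6 + q)*f)*q - 5 = (f*(6 + q))*q - 5 = f*q*(6 + q) - 5 = -5 + f*q*(6 + q))
(7 + Z(B(6), 2))*53 = (7 + (-5 + 0*2² + 6*0*2))*53 = (7 + (-5 + 0*4 + 0))*53 = (7 + (-5 + 0 + 0))*53 = (7 - 5)*53 = 2*53 = 106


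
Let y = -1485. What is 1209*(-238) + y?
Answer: -289227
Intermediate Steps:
1209*(-238) + y = 1209*(-238) - 1485 = -287742 - 1485 = -289227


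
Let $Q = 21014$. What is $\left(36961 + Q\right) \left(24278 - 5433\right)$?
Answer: $1092538875$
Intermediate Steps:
$\left(36961 + Q\right) \left(24278 - 5433\right) = \left(36961 + 21014\right) \left(24278 - 5433\right) = 57975 \cdot 18845 = 1092538875$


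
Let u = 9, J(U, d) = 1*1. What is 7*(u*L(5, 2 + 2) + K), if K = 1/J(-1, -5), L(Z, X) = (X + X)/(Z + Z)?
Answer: 287/5 ≈ 57.400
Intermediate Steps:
J(U, d) = 1
L(Z, X) = X/Z (L(Z, X) = (2*X)/((2*Z)) = (2*X)*(1/(2*Z)) = X/Z)
K = 1 (K = 1/1 = 1)
7*(u*L(5, 2 + 2) + K) = 7*(9*((2 + 2)/5) + 1) = 7*(9*(4*(⅕)) + 1) = 7*(9*(⅘) + 1) = 7*(36/5 + 1) = 7*(41/5) = 287/5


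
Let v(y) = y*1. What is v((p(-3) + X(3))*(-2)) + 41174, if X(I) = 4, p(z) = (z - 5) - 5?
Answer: 41192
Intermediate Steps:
p(z) = -10 + z (p(z) = (-5 + z) - 5 = -10 + z)
v(y) = y
v((p(-3) + X(3))*(-2)) + 41174 = ((-10 - 3) + 4)*(-2) + 41174 = (-13 + 4)*(-2) + 41174 = -9*(-2) + 41174 = 18 + 41174 = 41192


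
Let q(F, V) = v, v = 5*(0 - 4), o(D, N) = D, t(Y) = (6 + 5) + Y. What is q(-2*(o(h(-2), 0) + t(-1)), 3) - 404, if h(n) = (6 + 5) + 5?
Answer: -424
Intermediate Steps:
h(n) = 16 (h(n) = 11 + 5 = 16)
t(Y) = 11 + Y
v = -20 (v = 5*(-4) = -20)
q(F, V) = -20
q(-2*(o(h(-2), 0) + t(-1)), 3) - 404 = -20 - 404 = -424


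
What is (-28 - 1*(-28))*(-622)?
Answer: 0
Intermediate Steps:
(-28 - 1*(-28))*(-622) = (-28 + 28)*(-622) = 0*(-622) = 0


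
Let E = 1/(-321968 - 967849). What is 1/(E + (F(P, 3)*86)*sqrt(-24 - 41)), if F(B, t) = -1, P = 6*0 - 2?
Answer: 1289817*I/(-I + 110924262*sqrt(65)) ≈ -1.6127e-12 + 0.0014423*I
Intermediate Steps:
P = -2 (P = 0 - 2 = -2)
E = -1/1289817 (E = 1/(-1289817) = -1/1289817 ≈ -7.7530e-7)
1/(E + (F(P, 3)*86)*sqrt(-24 - 41)) = 1/(-1/1289817 + (-1*86)*sqrt(-24 - 41)) = 1/(-1/1289817 - 86*I*sqrt(65))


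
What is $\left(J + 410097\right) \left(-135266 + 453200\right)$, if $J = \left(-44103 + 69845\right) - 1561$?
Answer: $138071741652$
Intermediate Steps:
$J = 24181$ ($J = 25742 - 1561 = 24181$)
$\left(J + 410097\right) \left(-135266 + 453200\right) = \left(24181 + 410097\right) \left(-135266 + 453200\right) = 434278 \cdot 317934 = 138071741652$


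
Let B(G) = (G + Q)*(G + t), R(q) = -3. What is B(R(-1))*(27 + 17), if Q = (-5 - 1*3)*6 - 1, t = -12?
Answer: 34320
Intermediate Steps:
Q = -49 (Q = (-5 - 3)*6 - 1 = -8*6 - 1 = -48 - 1 = -49)
B(G) = (-49 + G)*(-12 + G) (B(G) = (G - 49)*(G - 12) = (-49 + G)*(-12 + G))
B(R(-1))*(27 + 17) = (588 + (-3)**2 - 61*(-3))*(27 + 17) = (588 + 9 + 183)*44 = 780*44 = 34320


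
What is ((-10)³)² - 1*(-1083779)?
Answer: 2083779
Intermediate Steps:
((-10)³)² - 1*(-1083779) = (-1000)² + 1083779 = 1000000 + 1083779 = 2083779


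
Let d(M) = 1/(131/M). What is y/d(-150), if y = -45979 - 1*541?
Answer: 609412/15 ≈ 40627.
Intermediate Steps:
d(M) = M/131
y = -46520 (y = -45979 - 541 = -46520)
y/d(-150) = -46520/((1/131)*(-150)) = -46520/(-150/131) = -46520*(-131/150) = 609412/15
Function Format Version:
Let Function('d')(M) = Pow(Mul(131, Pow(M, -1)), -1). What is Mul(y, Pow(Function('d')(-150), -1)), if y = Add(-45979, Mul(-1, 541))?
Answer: Rational(609412, 15) ≈ 40627.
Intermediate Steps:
Function('d')(M) = Mul(Rational(1, 131), M)
y = -46520 (y = Add(-45979, -541) = -46520)
Mul(y, Pow(Function('d')(-150), -1)) = Mul(-46520, Pow(Mul(Rational(1, 131), -150), -1)) = Mul(-46520, Pow(Rational(-150, 131), -1)) = Mul(-46520, Rational(-131, 150)) = Rational(609412, 15)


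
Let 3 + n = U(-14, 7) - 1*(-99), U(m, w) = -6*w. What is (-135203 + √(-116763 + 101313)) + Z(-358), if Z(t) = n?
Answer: -135149 + 5*I*√618 ≈ -1.3515e+5 + 124.3*I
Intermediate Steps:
n = 54 (n = -3 + (-6*7 - 1*(-99)) = -3 + (-42 + 99) = -3 + 57 = 54)
Z(t) = 54
(-135203 + √(-116763 + 101313)) + Z(-358) = (-135203 + √(-116763 + 101313)) + 54 = (-135203 + √(-15450)) + 54 = (-135203 + 5*I*√618) + 54 = -135149 + 5*I*√618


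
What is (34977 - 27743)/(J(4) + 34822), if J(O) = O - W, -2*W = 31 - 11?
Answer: 3617/17418 ≈ 0.20766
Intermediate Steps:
W = -10 (W = -(31 - 11)/2 = -1/2*20 = -10)
J(O) = 10 + O (J(O) = O - 1*(-10) = O + 10 = 10 + O)
(34977 - 27743)/(J(4) + 34822) = (34977 - 27743)/((10 + 4) + 34822) = 7234/(14 + 34822) = 7234/34836 = 7234*(1/34836) = 3617/17418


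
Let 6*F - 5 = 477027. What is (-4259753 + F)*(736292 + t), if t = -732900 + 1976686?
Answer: -8277216439318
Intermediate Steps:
F = 238516/3 (F = ⅚ + (⅙)*477027 = ⅚ + 159009/2 = 238516/3 ≈ 79505.)
t = 1243786
(-4259753 + F)*(736292 + t) = (-4259753 + 238516/3)*(736292 + 1243786) = -12540743/3*1980078 = -8277216439318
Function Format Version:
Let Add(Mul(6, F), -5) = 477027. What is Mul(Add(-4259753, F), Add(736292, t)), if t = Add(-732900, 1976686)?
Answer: -8277216439318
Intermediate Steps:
F = Rational(238516, 3) (F = Add(Rational(5, 6), Mul(Rational(1, 6), 477027)) = Add(Rational(5, 6), Rational(159009, 2)) = Rational(238516, 3) ≈ 79505.)
t = 1243786
Mul(Add(-4259753, F), Add(736292, t)) = Mul(Add(-4259753, Rational(238516, 3)), Add(736292, 1243786)) = Mul(Rational(-12540743, 3), 1980078) = -8277216439318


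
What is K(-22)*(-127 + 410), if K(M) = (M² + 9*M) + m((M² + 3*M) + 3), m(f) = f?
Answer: 200081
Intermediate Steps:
K(M) = 3 + 2*M² + 12*M (K(M) = (M² + 9*M) + ((M² + 3*M) + 3) = (M² + 9*M) + (3 + M² + 3*M) = 3 + 2*M² + 12*M)
K(-22)*(-127 + 410) = (3 + 2*(-22)² + 12*(-22))*(-127 + 410) = (3 + 2*484 - 264)*283 = (3 + 968 - 264)*283 = 707*283 = 200081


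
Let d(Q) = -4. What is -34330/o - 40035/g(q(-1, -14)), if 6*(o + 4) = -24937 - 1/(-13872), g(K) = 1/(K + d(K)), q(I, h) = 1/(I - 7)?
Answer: 457484656091085/2770071928 ≈ 1.6515e+5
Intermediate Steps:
q(I, h) = 1/(-7 + I)
g(K) = 1/(-4 + K) (g(K) = 1/(K - 4) = 1/(-4 + K))
o = -346258991/83232 (o = -4 + (-24937 - 1/(-13872))/6 = -4 + (-24937 - 1*(-1/13872))/6 = -4 + (-24937 + 1/13872)/6 = -4 + (⅙)*(-345926063/13872) = -4 - 345926063/83232 = -346258991/83232 ≈ -4160.2)
-34330/o - 40035/g(q(-1, -14)) = -34330/(-346258991/83232) - (-160140 + 40035/(-7 - 1)) = -34330*(-83232/346258991) - 40035/(1/(-4 + 1/(-8))) = 2857354560/346258991 - 40035/(1/(-4 - ⅛)) = 2857354560/346258991 - 40035/(1/(-33/8)) = 2857354560/346258991 - 40035/(-8/33) = 2857354560/346258991 - 40035*(-33/8) = 2857354560/346258991 + 1321155/8 = 457484656091085/2770071928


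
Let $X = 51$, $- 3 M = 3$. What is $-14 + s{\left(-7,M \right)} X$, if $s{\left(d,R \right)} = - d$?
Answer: $343$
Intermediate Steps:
$M = -1$ ($M = \left(- \frac{1}{3}\right) 3 = -1$)
$-14 + s{\left(-7,M \right)} X = -14 + \left(-1\right) \left(-7\right) 51 = -14 + 7 \cdot 51 = -14 + 357 = 343$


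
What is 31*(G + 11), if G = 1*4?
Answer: 465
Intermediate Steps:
G = 4
31*(G + 11) = 31*(4 + 11) = 31*15 = 465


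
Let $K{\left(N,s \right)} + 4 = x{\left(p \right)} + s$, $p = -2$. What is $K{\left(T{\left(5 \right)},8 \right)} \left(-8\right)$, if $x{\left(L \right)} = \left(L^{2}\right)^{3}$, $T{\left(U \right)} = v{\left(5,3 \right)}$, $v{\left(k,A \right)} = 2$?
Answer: $-544$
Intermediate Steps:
$T{\left(U \right)} = 2$
$x{\left(L \right)} = L^{6}$
$K{\left(N,s \right)} = 60 + s$ ($K{\left(N,s \right)} = -4 + \left(\left(-2\right)^{6} + s\right) = -4 + \left(64 + s\right) = 60 + s$)
$K{\left(T{\left(5 \right)},8 \right)} \left(-8\right) = \left(60 + 8\right) \left(-8\right) = 68 \left(-8\right) = -544$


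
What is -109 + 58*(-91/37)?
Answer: -9311/37 ≈ -251.65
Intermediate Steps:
-109 + 58*(-91/37) = -109 - 5278/37 = -9311/37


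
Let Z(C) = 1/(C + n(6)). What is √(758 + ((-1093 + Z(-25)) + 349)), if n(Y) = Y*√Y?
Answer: √(14 - 1/(25 - 6*√6)) ≈ 3.7287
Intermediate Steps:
n(Y) = Y^(3/2)
Z(C) = 1/(C + 6*√6) (Z(C) = 1/(C + 6^(3/2)) = 1/(C + 6*√6))
√(758 + ((-1093 + Z(-25)) + 349)) = √(758 + ((-1093 + 1/(-25 + 6*√6)) + 349)) = √(758 + (-744 + 1/(-25 + 6*√6))) = √(14 + 1/(-25 + 6*√6))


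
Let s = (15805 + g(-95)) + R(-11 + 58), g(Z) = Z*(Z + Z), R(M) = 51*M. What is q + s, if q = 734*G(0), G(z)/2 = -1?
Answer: 34784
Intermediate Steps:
G(z) = -2 (G(z) = 2*(-1) = -2)
q = -1468 (q = 734*(-2) = -1468)
g(Z) = 2*Z² (g(Z) = Z*(2*Z) = 2*Z²)
s = 36252 (s = (15805 + 2*(-95)²) + 51*(-11 + 58) = (15805 + 2*9025) + 51*47 = (15805 + 18050) + 2397 = 33855 + 2397 = 36252)
q + s = -1468 + 36252 = 34784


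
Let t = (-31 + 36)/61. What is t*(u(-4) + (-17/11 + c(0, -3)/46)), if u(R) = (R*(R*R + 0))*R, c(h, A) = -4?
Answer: 5275/253 ≈ 20.850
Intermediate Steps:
u(R) = R⁴ (u(R) = (R*(R² + 0))*R = (R*R²)*R = R³*R = R⁴)
t = 5/61 (t = 5*(1/61) = 5/61 ≈ 0.081967)
t*(u(-4) + (-17/11 + c(0, -3)/46)) = 5*((-4)⁴ + (-17/11 - 4/46))/61 = 5*(256 + (-17*1/11 - 4*1/46))/61 = 5*(256 + (-17/11 - 2/23))/61 = 5*(256 - 413/253)/61 = (5/61)*(64355/253) = 5275/253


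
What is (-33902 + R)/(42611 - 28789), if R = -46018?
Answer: -39960/6911 ≈ -5.7821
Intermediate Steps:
(-33902 + R)/(42611 - 28789) = (-33902 - 46018)/(42611 - 28789) = -79920/13822 = -79920*1/13822 = -39960/6911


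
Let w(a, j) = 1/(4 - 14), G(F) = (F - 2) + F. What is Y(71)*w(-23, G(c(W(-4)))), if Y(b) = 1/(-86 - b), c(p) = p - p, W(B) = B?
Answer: 1/1570 ≈ 0.00063694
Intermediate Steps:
c(p) = 0
G(F) = -2 + 2*F (G(F) = (-2 + F) + F = -2 + 2*F)
w(a, j) = -⅒ (w(a, j) = 1/(-10) = -⅒)
Y(71)*w(-23, G(c(W(-4)))) = -1/(86 + 71)*(-⅒) = -1/157*(-⅒) = 1/1570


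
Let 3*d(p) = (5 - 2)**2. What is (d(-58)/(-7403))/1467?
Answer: -1/3620067 ≈ -2.7624e-7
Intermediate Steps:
d(p) = 3 (d(p) = (5 - 2)**2/3 = (1/3)*3**2 = (1/3)*9 = 3)
(d(-58)/(-7403))/1467 = (3/(-7403))/1467 = (3*(-1/7403))*(1/1467) = -3/7403*1/1467 = -1/3620067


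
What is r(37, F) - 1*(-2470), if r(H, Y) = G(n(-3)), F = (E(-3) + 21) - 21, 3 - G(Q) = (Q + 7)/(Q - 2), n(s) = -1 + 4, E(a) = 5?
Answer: 2463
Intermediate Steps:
n(s) = 3
G(Q) = 3 - (7 + Q)/(-2 + Q) (G(Q) = 3 - (Q + 7)/(Q - 2) = 3 - (7 + Q)/(-2 + Q))
F = 5 (F = (5 + 21) - 21 = 26 - 21 = 5)
r(H, Y) = -7 (r(H, Y) = (-13 + 2*3)/(-2 + 3) = (-13 + 6)/1 = 1*(-7) = -7)
r(37, F) - 1*(-2470) = -7 - 1*(-2470) = -7 + 2470 = 2463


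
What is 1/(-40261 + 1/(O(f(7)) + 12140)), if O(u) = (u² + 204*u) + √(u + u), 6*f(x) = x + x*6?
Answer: -1434541521578167/57756076096851010039 + 432*√3/57756076096851010039 ≈ -2.4838e-5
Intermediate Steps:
f(x) = 7*x/6 (f(x) = (x + x*6)/6 = (x + 6*x)/6 = (7*x)/6 = 7*x/6)
O(u) = u² + 204*u + √2*√u (O(u) = (u² + 204*u) + √(2*u) = (u² + 204*u) + √2*√u = u² + 204*u + √2*√u)
1/(-40261 + 1/(O(f(7)) + 12140)) = 1/(-40261 + 1/((((7/6)*7)² + 204*((7/6)*7) + √2*√((7/6)*7)) + 12140)) = 1/(-40261 + 1/(((49/6)² + 204*(49/6) + √2*√(49/6)) + 12140)) = 1/(-40261 + 1/((2401/36 + 1666 + √2*(7*√6/6)) + 12140)) = 1/(-40261 + 1/((2401/36 + 1666 + 7*√3/3) + 12140)) = 1/(-40261 + 1/((62377/36 + 7*√3/3) + 12140)) = 1/(-40261 + 1/(499417/36 + 7*√3/3))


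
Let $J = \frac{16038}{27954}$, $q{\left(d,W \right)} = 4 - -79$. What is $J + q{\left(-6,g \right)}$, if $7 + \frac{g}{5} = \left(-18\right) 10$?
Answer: $\frac{129790}{1553} \approx 83.574$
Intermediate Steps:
$g = -935$ ($g = -35 + 5 \left(\left(-18\right) 10\right) = -35 + 5 \left(-180\right) = -35 - 900 = -935$)
$q{\left(d,W \right)} = 83$ ($q{\left(d,W \right)} = 4 + 79 = 83$)
$J = \frac{891}{1553}$ ($J = 16038 \cdot \frac{1}{27954} = \frac{891}{1553} \approx 0.57373$)
$J + q{\left(-6,g \right)} = \frac{891}{1553} + 83 = \frac{129790}{1553}$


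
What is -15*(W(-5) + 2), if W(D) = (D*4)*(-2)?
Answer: -630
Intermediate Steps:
W(D) = -8*D (W(D) = (4*D)*(-2) = -8*D)
-15*(W(-5) + 2) = -15*(-8*(-5) + 2) = -15*(40 + 2) = -15*42 = -630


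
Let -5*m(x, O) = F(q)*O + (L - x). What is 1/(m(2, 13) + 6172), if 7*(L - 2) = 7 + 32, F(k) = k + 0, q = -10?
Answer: 35/216891 ≈ 0.00016137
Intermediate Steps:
F(k) = k
L = 53/7 (L = 2 + (7 + 32)/7 = 2 + (1/7)*39 = 2 + 39/7 = 53/7 ≈ 7.5714)
m(x, O) = -53/35 + 2*O + x/5 (m(x, O) = -(-10*O + (53/7 - x))/5 = -(53/7 - x - 10*O)/5 = -53/35 + 2*O + x/5)
1/(m(2, 13) + 6172) = 1/((-53/35 + 2*13 + (1/5)*2) + 6172) = 1/((-53/35 + 26 + 2/5) + 6172) = 1/(871/35 + 6172) = 1/(216891/35) = 35/216891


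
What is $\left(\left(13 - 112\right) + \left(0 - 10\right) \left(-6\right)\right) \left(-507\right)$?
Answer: $19773$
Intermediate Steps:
$\left(\left(13 - 112\right) + \left(0 - 10\right) \left(-6\right)\right) \left(-507\right) = \left(\left(13 - 112\right) - -60\right) \left(-507\right) = \left(-99 + 60\right) \left(-507\right) = \left(-39\right) \left(-507\right) = 19773$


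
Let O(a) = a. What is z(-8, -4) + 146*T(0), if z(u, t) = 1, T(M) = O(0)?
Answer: 1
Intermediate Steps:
T(M) = 0
z(-8, -4) + 146*T(0) = 1 + 146*0 = 1 + 0 = 1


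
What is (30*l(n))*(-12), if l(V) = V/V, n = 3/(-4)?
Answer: -360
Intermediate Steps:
n = -¾ (n = 3*(-¼) = -¾ ≈ -0.75000)
l(V) = 1
(30*l(n))*(-12) = (30*1)*(-12) = 30*(-12) = -360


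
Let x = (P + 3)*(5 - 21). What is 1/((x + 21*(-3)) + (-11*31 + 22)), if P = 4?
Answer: -1/494 ≈ -0.0020243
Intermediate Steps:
x = -112 (x = (4 + 3)*(5 - 21) = 7*(-16) = -112)
1/((x + 21*(-3)) + (-11*31 + 22)) = 1/((-112 + 21*(-3)) + (-11*31 + 22)) = 1/((-112 - 63) + (-341 + 22)) = 1/(-175 - 319) = 1/(-494) = -1/494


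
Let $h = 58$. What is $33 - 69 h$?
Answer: $-3969$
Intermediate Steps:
$33 - 69 h = 33 - 4002 = -3969$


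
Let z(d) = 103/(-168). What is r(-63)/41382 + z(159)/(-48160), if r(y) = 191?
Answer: 258270071/55802799360 ≈ 0.0046283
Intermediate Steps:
z(d) = -103/168 (z(d) = 103*(-1/168) = -103/168)
r(-63)/41382 + z(159)/(-48160) = 191/41382 - 103/168/(-48160) = 191*(1/41382) - 103/168*(-1/48160) = 191/41382 + 103/8090880 = 258270071/55802799360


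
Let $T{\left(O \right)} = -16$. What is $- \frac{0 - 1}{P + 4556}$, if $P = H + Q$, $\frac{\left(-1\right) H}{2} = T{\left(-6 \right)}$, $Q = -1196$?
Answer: $\frac{1}{3392} \approx 0.00029481$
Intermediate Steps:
$H = 32$ ($H = \left(-2\right) \left(-16\right) = 32$)
$P = -1164$ ($P = 32 - 1196 = -1164$)
$- \frac{0 - 1}{P + 4556} = - \frac{0 - 1}{-1164 + 4556} = - \frac{0 - 1}{3392} = - \frac{-1}{3392} = \left(-1\right) \left(- \frac{1}{3392}\right) = \frac{1}{3392}$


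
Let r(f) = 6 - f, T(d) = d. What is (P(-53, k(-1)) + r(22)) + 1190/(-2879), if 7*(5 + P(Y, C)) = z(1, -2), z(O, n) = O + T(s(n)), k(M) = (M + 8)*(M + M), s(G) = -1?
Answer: -61649/2879 ≈ -21.413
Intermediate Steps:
k(M) = 2*M*(8 + M) (k(M) = (8 + M)*(2*M) = 2*M*(8 + M))
z(O, n) = -1 + O (z(O, n) = O - 1 = -1 + O)
P(Y, C) = -5 (P(Y, C) = -5 + (-1 + 1)/7 = -5 + (1/7)*0 = -5 + 0 = -5)
(P(-53, k(-1)) + r(22)) + 1190/(-2879) = (-5 + (6 - 1*22)) + 1190/(-2879) = (-5 + (6 - 22)) + 1190*(-1/2879) = (-5 - 16) - 1190/2879 = -21 - 1190/2879 = -61649/2879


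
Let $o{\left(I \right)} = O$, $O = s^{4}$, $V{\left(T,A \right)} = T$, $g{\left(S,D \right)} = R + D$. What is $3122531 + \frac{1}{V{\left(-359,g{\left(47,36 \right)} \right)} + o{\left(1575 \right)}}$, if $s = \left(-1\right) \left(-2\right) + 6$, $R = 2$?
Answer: $\frac{11668898348}{3737} \approx 3.1225 \cdot 10^{6}$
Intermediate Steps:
$s = 8$ ($s = 2 + 6 = 8$)
$g{\left(S,D \right)} = 2 + D$
$O = 4096$ ($O = 8^{4} = 4096$)
$o{\left(I \right)} = 4096$
$3122531 + \frac{1}{V{\left(-359,g{\left(47,36 \right)} \right)} + o{\left(1575 \right)}} = 3122531 + \frac{1}{-359 + 4096} = 3122531 + \frac{1}{3737} = \frac{11668898348}{3737}$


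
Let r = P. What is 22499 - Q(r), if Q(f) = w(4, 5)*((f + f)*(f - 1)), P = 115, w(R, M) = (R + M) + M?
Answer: -344581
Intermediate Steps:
w(R, M) = R + 2*M (w(R, M) = (M + R) + M = R + 2*M)
r = 115
Q(f) = 28*f*(-1 + f) (Q(f) = (4 + 2*5)*((f + f)*(f - 1)) = (4 + 10)*((2*f)*(-1 + f)) = 14*(2*f*(-1 + f)) = 28*f*(-1 + f))
22499 - Q(r) = 22499 - 28*115*(-1 + 115) = 22499 - 28*115*114 = 22499 - 1*367080 = 22499 - 367080 = -344581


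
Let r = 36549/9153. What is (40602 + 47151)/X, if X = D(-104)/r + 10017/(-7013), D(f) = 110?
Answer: 833062425043/247955091 ≈ 3359.7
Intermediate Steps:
r = 4061/1017 (r = 36549*(1/9153) = 4061/1017 ≈ 3.9931)
X = 743865273/28479793 (X = 110/(4061/1017) + 10017/(-7013) = 110*(1017/4061) + 10017*(-1/7013) = 111870/4061 - 10017/7013 = 743865273/28479793 ≈ 26.119)
(40602 + 47151)/X = (40602 + 47151)/(743865273/28479793) = 87753*(28479793/743865273) = 833062425043/247955091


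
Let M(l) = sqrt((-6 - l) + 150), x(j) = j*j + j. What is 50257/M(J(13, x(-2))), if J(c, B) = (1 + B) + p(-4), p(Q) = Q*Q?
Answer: 50257*sqrt(5)/25 ≈ 4495.1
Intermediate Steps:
p(Q) = Q**2
x(j) = j + j**2 (x(j) = j**2 + j = j + j**2)
J(c, B) = 17 + B (J(c, B) = (1 + B) + (-4)**2 = (1 + B) + 16 = 17 + B)
M(l) = sqrt(144 - l)
50257/M(J(13, x(-2))) = 50257/(sqrt(144 - (17 - 2*(1 - 2)))) = 50257/(sqrt(144 - (17 - 2*(-1)))) = 50257/(sqrt(144 - (17 + 2))) = 50257/(sqrt(144 - 1*19)) = 50257/(sqrt(144 - 19)) = 50257/(sqrt(125)) = 50257/((5*sqrt(5))) = 50257*(sqrt(5)/25) = 50257*sqrt(5)/25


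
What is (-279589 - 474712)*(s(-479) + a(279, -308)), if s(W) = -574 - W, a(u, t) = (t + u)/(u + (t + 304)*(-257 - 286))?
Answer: 175657091074/2451 ≈ 7.1667e+7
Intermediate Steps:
a(u, t) = (t + u)/(-165072 + u - 543*t) (a(u, t) = (t + u)/(u + (304 + t)*(-543)) = (t + u)/(u + (-165072 - 543*t)) = (t + u)/(-165072 + u - 543*t))
(-279589 - 474712)*(s(-479) + a(279, -308)) = (-279589 - 474712)*((-574 - 1*(-479)) + (-1*(-308) - 1*279)/(165072 - 1*279 + 543*(-308))) = -754301*((-574 + 479) + (308 - 279)/(165072 - 279 - 167244)) = -754301*(-95 + 29/(-2451)) = -754301*(-95 - 1/2451*29) = -754301*(-95 - 29/2451) = -754301*(-232874/2451) = 175657091074/2451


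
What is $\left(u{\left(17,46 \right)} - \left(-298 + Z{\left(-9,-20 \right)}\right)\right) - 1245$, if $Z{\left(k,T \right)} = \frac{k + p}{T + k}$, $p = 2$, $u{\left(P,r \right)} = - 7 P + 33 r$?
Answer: $\frac{13101}{29} \approx 451.76$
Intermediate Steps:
$Z{\left(k,T \right)} = \frac{2 + k}{T + k}$ ($Z{\left(k,T \right)} = \frac{k + 2}{T + k} = \frac{2 + k}{T + k}$)
$\left(u{\left(17,46 \right)} - \left(-298 + Z{\left(-9,-20 \right)}\right)\right) - 1245 = \left(\left(\left(-7\right) 17 + 33 \cdot 46\right) + \left(298 - \frac{2 - 9}{-20 - 9}\right)\right) - 1245 = \left(\left(-119 + 1518\right) + \left(298 - \frac{1}{-29} \left(-7\right)\right)\right) - 1245 = \left(1399 + \left(298 - \left(- \frac{1}{29}\right) \left(-7\right)\right)\right) - 1245 = \left(1399 + \left(298 - \frac{7}{29}\right)\right) - 1245 = \left(1399 + \frac{8635}{29}\right) - 1245 = \frac{49206}{29} - 1245 = \frac{13101}{29}$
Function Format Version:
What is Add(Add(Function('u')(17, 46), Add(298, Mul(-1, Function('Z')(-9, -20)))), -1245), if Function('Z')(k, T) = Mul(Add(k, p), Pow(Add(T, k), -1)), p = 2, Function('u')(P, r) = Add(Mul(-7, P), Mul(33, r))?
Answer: Rational(13101, 29) ≈ 451.76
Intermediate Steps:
Function('Z')(k, T) = Mul(Pow(Add(T, k), -1), Add(2, k)) (Function('Z')(k, T) = Mul(Add(k, 2), Pow(Add(T, k), -1)) = Mul(Add(2, k), Pow(Add(T, k), -1)) = Mul(Pow(Add(T, k), -1), Add(2, k)))
Add(Add(Function('u')(17, 46), Add(298, Mul(-1, Function('Z')(-9, -20)))), -1245) = Add(Add(Add(Mul(-7, 17), Mul(33, 46)), Add(298, Mul(-1, Mul(Pow(Add(-20, -9), -1), Add(2, -9))))), -1245) = Add(Add(Add(-119, 1518), Add(298, Mul(-1, Mul(Pow(-29, -1), -7)))), -1245) = Add(Add(1399, Add(298, Mul(-1, Mul(Rational(-1, 29), -7)))), -1245) = Add(Add(1399, Add(298, Mul(-1, Rational(7, 29)))), -1245) = Add(Add(1399, Add(298, Rational(-7, 29))), -1245) = Add(Add(1399, Rational(8635, 29)), -1245) = Add(Rational(49206, 29), -1245) = Rational(13101, 29)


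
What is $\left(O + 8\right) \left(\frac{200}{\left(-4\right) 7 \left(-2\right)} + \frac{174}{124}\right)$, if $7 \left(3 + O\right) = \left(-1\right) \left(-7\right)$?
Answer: $\frac{6477}{217} \approx 29.848$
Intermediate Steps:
$O = -2$ ($O = -3 + \frac{\left(-1\right) \left(-7\right)}{7} = -3 + \frac{1}{7} \cdot 7 = -3 + 1 = -2$)
$\left(O + 8\right) \left(\frac{200}{\left(-4\right) 7 \left(-2\right)} + \frac{174}{124}\right) = \left(-2 + 8\right) \left(\frac{200}{\left(-4\right) 7 \left(-2\right)} + \frac{174}{124}\right) = 6 \left(\frac{200}{\left(-28\right) \left(-2\right)} + 174 \cdot \frac{1}{124}\right) = 6 \left(\frac{200}{56} + \frac{87}{62}\right) = 6 \left(200 \cdot \frac{1}{56} + \frac{87}{62}\right) = 6 \left(\frac{25}{7} + \frac{87}{62}\right) = 6 \cdot \frac{2159}{434} = \frac{6477}{217}$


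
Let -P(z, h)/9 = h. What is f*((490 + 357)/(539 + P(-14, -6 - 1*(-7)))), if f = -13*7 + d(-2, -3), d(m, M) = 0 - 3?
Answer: -39809/265 ≈ -150.22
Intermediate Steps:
d(m, M) = -3
P(z, h) = -9*h
f = -94 (f = -13*7 - 3 = -91 - 3 = -94)
f*((490 + 357)/(539 + P(-14, -6 - 1*(-7)))) = -94*(490 + 357)/(539 - 9*(-6 - 1*(-7))) = -79618/(539 - 9*(-6 + 7)) = -79618/(539 - 9*1) = -79618/(539 - 9) = -79618/530 = -94*847/530 = -39809/265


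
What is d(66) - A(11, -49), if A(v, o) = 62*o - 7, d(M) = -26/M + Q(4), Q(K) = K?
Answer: 100604/33 ≈ 3048.6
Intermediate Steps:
d(M) = 4 - 26/M (d(M) = -26/M + 4 = 4 - 26/M)
A(v, o) = -7 + 62*o
d(66) - A(11, -49) = (4 - 26/66) - (-7 + 62*(-49)) = (4 - 26*1/66) - (-7 - 3038) = (4 - 13/33) - 1*(-3045) = 119/33 + 3045 = 100604/33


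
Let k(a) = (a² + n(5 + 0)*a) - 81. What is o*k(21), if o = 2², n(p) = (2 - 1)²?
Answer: 1524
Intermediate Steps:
n(p) = 1 (n(p) = 1² = 1)
o = 4
k(a) = -81 + a + a² (k(a) = (a² + 1*a) - 81 = (a² + a) - 81 = (a + a²) - 81 = -81 + a + a²)
o*k(21) = 4*(-81 + 21 + 21²) = 4*(-81 + 21 + 441) = 4*381 = 1524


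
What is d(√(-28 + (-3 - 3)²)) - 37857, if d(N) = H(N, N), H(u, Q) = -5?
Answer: -37862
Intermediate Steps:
d(N) = -5
d(√(-28 + (-3 - 3)²)) - 37857 = -5 - 37857 = -37862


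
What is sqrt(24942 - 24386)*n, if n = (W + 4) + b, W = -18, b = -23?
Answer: -74*sqrt(139) ≈ -872.45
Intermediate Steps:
n = -37 (n = (-18 + 4) - 23 = -14 - 23 = -37)
sqrt(24942 - 24386)*n = sqrt(24942 - 24386)*(-37) = sqrt(556)*(-37) = (2*sqrt(139))*(-37) = -74*sqrt(139)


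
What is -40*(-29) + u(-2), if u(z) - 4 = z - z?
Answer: 1164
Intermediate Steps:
u(z) = 4 (u(z) = 4 + (z - z) = 4 + 0 = 4)
-40*(-29) + u(-2) = -40*(-29) + 4 = 1160 + 4 = 1164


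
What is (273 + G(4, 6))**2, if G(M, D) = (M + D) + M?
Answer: 82369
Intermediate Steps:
G(M, D) = D + 2*M (G(M, D) = (D + M) + M = D + 2*M)
(273 + G(4, 6))**2 = (273 + (6 + 2*4))**2 = (273 + (6 + 8))**2 = (273 + 14)**2 = 287**2 = 82369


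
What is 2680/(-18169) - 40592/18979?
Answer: -788379768/344829451 ≈ -2.2863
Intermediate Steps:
2680/(-18169) - 40592/18979 = 2680*(-1/18169) - 40592*1/18979 = -2680/18169 - 40592/18979 = -788379768/344829451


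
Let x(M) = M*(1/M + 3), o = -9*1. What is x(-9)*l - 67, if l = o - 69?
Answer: 1961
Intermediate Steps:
o = -9
l = -78 (l = -9 - 69 = -78)
x(M) = M*(3 + 1/M)
x(-9)*l - 67 = (1 + 3*(-9))*(-78) - 67 = (1 - 27)*(-78) - 67 = -26*(-78) - 67 = 2028 - 67 = 1961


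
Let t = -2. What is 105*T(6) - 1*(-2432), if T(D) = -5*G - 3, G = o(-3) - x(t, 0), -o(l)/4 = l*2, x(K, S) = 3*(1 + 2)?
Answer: -5758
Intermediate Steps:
x(K, S) = 9 (x(K, S) = 3*3 = 9)
o(l) = -8*l (o(l) = -4*l*2 = -8*l)
G = 15 (G = -8*(-3) - 1*9 = 24 - 9 = 15)
T(D) = -78 (T(D) = -5*15 - 3 = -75 - 3 = -78)
105*T(6) - 1*(-2432) = 105*(-78) - 1*(-2432) = -8190 + 2432 = -5758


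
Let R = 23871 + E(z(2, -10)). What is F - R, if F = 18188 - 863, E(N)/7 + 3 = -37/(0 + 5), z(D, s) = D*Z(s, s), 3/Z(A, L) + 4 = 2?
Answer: -32366/5 ≈ -6473.2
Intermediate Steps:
Z(A, L) = -3/2 (Z(A, L) = 3/(-4 + 2) = 3/(-2) = 3*(-½) = -3/2)
z(D, s) = -3*D/2 (z(D, s) = D*(-3/2) = -3*D/2)
E(N) = -364/5 (E(N) = -21 + 7*(-37/(0 + 5)) = -21 + 7*(-37/5) = -21 - 259/5 = -364/5)
F = 17325
R = 118991/5 (R = 23871 - 364/5 = 118991/5 ≈ 23798.)
F - R = 17325 - 1*118991/5 = 17325 - 118991/5 = -32366/5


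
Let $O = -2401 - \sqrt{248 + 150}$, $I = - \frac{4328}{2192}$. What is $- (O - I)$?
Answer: $\frac{657333}{274} + \sqrt{398} \approx 2419.0$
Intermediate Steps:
$I = - \frac{541}{274}$ ($I = \left(-4328\right) \frac{1}{2192} = - \frac{541}{274} \approx -1.9745$)
$O = -2401 - \sqrt{398} \approx -2420.9$
$- (O - I) = - (\left(-2401 - \sqrt{398}\right) - - \frac{541}{274}) = - (\left(-2401 - \sqrt{398}\right) + \frac{541}{274}) = - (- \frac{657333}{274} - \sqrt{398}) = \frac{657333}{274} + \sqrt{398}$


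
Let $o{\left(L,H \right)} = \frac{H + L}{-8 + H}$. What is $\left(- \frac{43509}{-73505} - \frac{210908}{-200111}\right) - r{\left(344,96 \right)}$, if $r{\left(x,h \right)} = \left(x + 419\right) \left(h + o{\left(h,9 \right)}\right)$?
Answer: $- \frac{2255816550729926}{14709159055} \approx -1.5336 \cdot 10^{5}$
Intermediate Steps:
$o{\left(L,H \right)} = \frac{H + L}{-8 + H}$
$r{\left(x,h \right)} = \left(9 + 2 h\right) \left(419 + x\right)$ ($r{\left(x,h \right)} = \left(x + 419\right) \left(h + \frac{9 + h}{-8 + 9}\right) = \left(419 + x\right) \left(h + \frac{9 + h}{1}\right) = \left(419 + x\right) \left(h + 1 \left(9 + h\right)\right) = \left(419 + x\right) \left(h + \left(9 + h\right)\right) = \left(419 + x\right) \left(9 + 2 h\right) = \left(9 + 2 h\right) \left(419 + x\right)$)
$\left(- \frac{43509}{-73505} - \frac{210908}{-200111}\right) - r{\left(344,96 \right)} = \left(- \frac{43509}{-73505} - \frac{210908}{-200111}\right) - \left(3771 + 838 \cdot 96 + 96 \cdot 344 + 344 \left(9 + 96\right)\right) = \left(\left(-43509\right) \left(- \frac{1}{73505}\right) - - \frac{210908}{200111}\right) - \left(3771 + 80448 + 33024 + 344 \cdot 105\right) = \left(\frac{43509}{73505} + \frac{210908}{200111}\right) - \left(3771 + 80448 + 33024 + 36120\right) = \frac{24209422039}{14709159055} - 153363 = - \frac{2255816550729926}{14709159055}$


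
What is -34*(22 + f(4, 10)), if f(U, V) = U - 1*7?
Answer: -646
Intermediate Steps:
f(U, V) = -7 + U (f(U, V) = U - 7 = -7 + U)
-34*(22 + f(4, 10)) = -34*(22 + (-7 + 4)) = -34*(22 - 3) = -34*19 = -646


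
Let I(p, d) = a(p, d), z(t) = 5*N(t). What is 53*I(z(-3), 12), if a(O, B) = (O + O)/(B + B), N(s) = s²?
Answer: 795/4 ≈ 198.75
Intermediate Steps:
z(t) = 5*t²
a(O, B) = O/B (a(O, B) = (2*O)/((2*B)) = (2*O)*(1/(2*B)) = O/B)
I(p, d) = p/d
53*I(z(-3), 12) = 53*((5*(-3)²)/12) = 53*((5*9)*(1/12)) = 53*(45*(1/12)) = 53*(15/4) = 795/4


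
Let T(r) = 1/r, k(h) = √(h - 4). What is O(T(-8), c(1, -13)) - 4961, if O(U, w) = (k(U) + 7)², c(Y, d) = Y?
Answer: -39329/8 + 7*I*√66/2 ≈ -4916.1 + 28.434*I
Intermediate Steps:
k(h) = √(-4 + h)
O(U, w) = (7 + √(-4 + U))² (O(U, w) = (√(-4 + U) + 7)² = (7 + √(-4 + U))²)
O(T(-8), c(1, -13)) - 4961 = (7 + √(-4 + 1/(-8)))² - 4961 = (7 + √(-4 - ⅛))² - 4961 = (7 + √(-33/8))² - 4961 = (7 + I*√66/4)² - 4961 = -4961 + (7 + I*√66/4)²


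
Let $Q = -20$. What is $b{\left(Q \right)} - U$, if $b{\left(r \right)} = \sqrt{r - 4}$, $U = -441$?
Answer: $441 + 2 i \sqrt{6} \approx 441.0 + 4.899 i$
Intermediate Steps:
$b{\left(r \right)} = \sqrt{-4 + r}$
$b{\left(Q \right)} - U = \sqrt{-4 - 20} - -441 = \sqrt{-24} + 441 = 2 i \sqrt{6} + 441 = 441 + 2 i \sqrt{6}$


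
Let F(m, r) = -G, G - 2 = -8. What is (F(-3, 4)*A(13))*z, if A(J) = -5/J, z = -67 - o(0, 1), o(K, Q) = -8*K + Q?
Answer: 2040/13 ≈ 156.92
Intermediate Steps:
G = -6 (G = 2 - 8 = -6)
o(K, Q) = Q - 8*K
F(m, r) = 6 (F(m, r) = -1*(-6) = 6)
z = -68 (z = -67 - (1 - 8*0) = -67 - (1 + 0) = -67 - 1*1 = -67 - 1 = -68)
(F(-3, 4)*A(13))*z = (6*(-5/13))*(-68) = -30/13*(-68) = 2040/13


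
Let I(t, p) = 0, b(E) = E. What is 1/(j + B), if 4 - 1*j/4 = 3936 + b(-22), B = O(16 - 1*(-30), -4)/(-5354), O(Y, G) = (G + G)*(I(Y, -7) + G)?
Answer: -2677/41868296 ≈ -6.3939e-5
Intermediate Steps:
O(Y, G) = 2*G² (O(Y, G) = (G + G)*(0 + G) = (2*G)*G = 2*G²)
B = -16/2677 (B = (2*(-4)²)/(-5354) = (2*16)*(-1/5354) = 32*(-1/5354) = -16/2677 ≈ -0.0059768)
j = -15640 (j = 16 - 4*(3936 - 22) = 16 - 4*3914 = 16 - 15656 = -15640)
1/(j + B) = 1/(-15640 - 16/2677) = 1/(-41868296/2677) = -2677/41868296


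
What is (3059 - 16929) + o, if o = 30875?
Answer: 17005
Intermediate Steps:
(3059 - 16929) + o = (3059 - 16929) + 30875 = -13870 + 30875 = 17005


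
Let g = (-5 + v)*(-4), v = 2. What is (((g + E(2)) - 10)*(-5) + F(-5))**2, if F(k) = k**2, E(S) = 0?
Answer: 225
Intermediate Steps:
g = 12 (g = (-5 + 2)*(-4) = -3*(-4) = 12)
(((g + E(2)) - 10)*(-5) + F(-5))**2 = (((12 + 0) - 10)*(-5) + (-5)**2)**2 = ((12 - 10)*(-5) + 25)**2 = (2*(-5) + 25)**2 = (-10 + 25)**2 = 15**2 = 225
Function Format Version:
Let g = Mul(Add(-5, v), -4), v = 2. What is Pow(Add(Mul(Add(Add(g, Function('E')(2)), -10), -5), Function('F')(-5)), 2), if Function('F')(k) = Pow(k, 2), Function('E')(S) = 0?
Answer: 225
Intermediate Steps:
g = 12 (g = Mul(Add(-5, 2), -4) = Mul(-3, -4) = 12)
Pow(Add(Mul(Add(Add(g, Function('E')(2)), -10), -5), Function('F')(-5)), 2) = Pow(Add(Mul(Add(Add(12, 0), -10), -5), Pow(-5, 2)), 2) = Pow(Add(Mul(Add(12, -10), -5), 25), 2) = Pow(Add(Mul(2, -5), 25), 2) = Pow(Add(-10, 25), 2) = Pow(15, 2) = 225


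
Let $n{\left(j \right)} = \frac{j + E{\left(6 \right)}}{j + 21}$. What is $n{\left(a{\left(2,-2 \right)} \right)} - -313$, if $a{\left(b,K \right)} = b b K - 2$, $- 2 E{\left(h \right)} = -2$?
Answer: $\frac{3434}{11} \approx 312.18$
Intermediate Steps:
$E{\left(h \right)} = 1$ ($E{\left(h \right)} = \left(- \frac{1}{2}\right) \left(-2\right) = 1$)
$a{\left(b,K \right)} = -2 + K b^{2}$ ($a{\left(b,K \right)} = b^{2} K - 2 = K b^{2} - 2 = -2 + K b^{2}$)
$n{\left(j \right)} = \frac{1 + j}{21 + j}$ ($n{\left(j \right)} = \frac{j + 1}{j + 21} = \frac{1 + j}{21 + j}$)
$n{\left(a{\left(2,-2 \right)} \right)} - -313 = \frac{1 - \left(2 + 2 \cdot 2^{2}\right)}{21 - \left(2 + 2 \cdot 2^{2}\right)} - -313 = \frac{1 - 10}{21 - 10} + 313 = \frac{1}{11} \left(-9\right) + 313 = - \frac{9}{11} + 313 = \frac{3434}{11}$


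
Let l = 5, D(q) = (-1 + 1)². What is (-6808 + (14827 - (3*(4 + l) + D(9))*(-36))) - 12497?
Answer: -3506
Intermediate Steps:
D(q) = 0 (D(q) = 0² = 0)
(-6808 + (14827 - (3*(4 + l) + D(9))*(-36))) - 12497 = (-6808 + (14827 - (3*(4 + 5) + 0)*(-36))) - 12497 = (-6808 + (14827 - (3*9 + 0)*(-36))) - 12497 = (-6808 + (14827 - (27 + 0)*(-36))) - 12497 = (-6808 + (14827 - 27*(-36))) - 12497 = (-6808 + (14827 - 1*(-972))) - 12497 = (-6808 + (14827 + 972)) - 12497 = (-6808 + 15799) - 12497 = 8991 - 12497 = -3506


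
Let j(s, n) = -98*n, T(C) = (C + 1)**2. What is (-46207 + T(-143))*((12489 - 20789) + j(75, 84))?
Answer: 430542876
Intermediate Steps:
T(C) = (1 + C)**2
(-46207 + T(-143))*((12489 - 20789) + j(75, 84)) = (-46207 + (1 - 143)**2)*((12489 - 20789) - 98*84) = (-46207 + (-142)**2)*(-8300 - 8232) = (-46207 + 20164)*(-16532) = -26043*(-16532) = 430542876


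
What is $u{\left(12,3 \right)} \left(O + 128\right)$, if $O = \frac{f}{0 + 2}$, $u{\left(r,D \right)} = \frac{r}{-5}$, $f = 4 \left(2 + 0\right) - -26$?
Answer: $-348$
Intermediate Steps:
$f = 34$ ($f = 4 \cdot 2 + 26 = 8 + 26 = 34$)
$u{\left(r,D \right)} = - \frac{r}{5}$ ($u{\left(r,D \right)} = r \left(- \frac{1}{5}\right) = - \frac{r}{5}$)
$O = 17$ ($O = \frac{1}{0 + 2} \cdot 34 = \frac{1}{2} \cdot 34 = 17$)
$u{\left(12,3 \right)} \left(O + 128\right) = \left(- \frac{1}{5}\right) 12 \left(17 + 128\right) = \left(- \frac{12}{5}\right) 145 = -348$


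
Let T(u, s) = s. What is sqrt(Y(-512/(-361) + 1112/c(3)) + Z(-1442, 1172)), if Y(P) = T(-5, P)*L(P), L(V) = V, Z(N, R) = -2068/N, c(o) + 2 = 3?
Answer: sqrt(83985078429167370)/260281 ≈ 1113.4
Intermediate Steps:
c(o) = 1 (c(o) = -2 + 3 = 1)
Y(P) = P**2 (Y(P) = P*P = P**2)
sqrt(Y(-512/(-361) + 1112/c(3)) + Z(-1442, 1172)) = sqrt((-512/(-361) + 1112/1)**2 - 2068/(-1442)) = sqrt((-512*(-1/361) + 1112*1)**2 - 2068*(-1/1442)) = sqrt((512/361 + 1112)**2 + 1034/721) = sqrt((401944/361)**2 + 1034/721) = sqrt(161558979136/130321 + 1034/721) = sqrt(116484158708970/93961441) = sqrt(83985078429167370)/260281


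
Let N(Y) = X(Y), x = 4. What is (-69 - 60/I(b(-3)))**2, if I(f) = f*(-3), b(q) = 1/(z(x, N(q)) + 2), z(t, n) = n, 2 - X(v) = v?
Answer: 5041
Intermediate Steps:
X(v) = 2 - v
N(Y) = 2 - Y
b(q) = 1/(4 - q) (b(q) = 1/((2 - q) + 2) = 1/(4 - q))
I(f) = -3*f
(-69 - 60/I(b(-3)))**2 = (-69 - 60/((-(-3)/(-4 - 3))))**2 = (-69 - 60/((-(-3)/(-7))))**2 = (-69 - 60/((-(-3)*(-1)/7)))**2 = (-69 - 60/((-3*1/7)))**2 = (-69 - 60/(-3/7))**2 = (-69 - 60*(-7/3))**2 = (-69 + 140)**2 = 71**2 = 5041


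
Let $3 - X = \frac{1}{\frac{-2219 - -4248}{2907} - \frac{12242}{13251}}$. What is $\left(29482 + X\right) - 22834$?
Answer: $\frac{19303433874}{2900405} \approx 6655.4$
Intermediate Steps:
$X = \frac{21541434}{2900405}$ ($X = 3 - \frac{1}{\frac{-2219 - -4248}{2907} - \frac{12242}{13251}} = 3 - \frac{1}{\left(-2219 + 4248\right) \frac{1}{2907} - \frac{12242}{13251}} = 3 - \frac{1}{2029 \cdot \frac{1}{2907} - \frac{12242}{13251}} = 3 - \frac{1}{\frac{2029}{2907} - \frac{12242}{13251}} = 3 - \frac{1}{- \frac{2900405}{12840219}} = 3 - - \frac{12840219}{2900405} = 3 + \frac{12840219}{2900405} = \frac{21541434}{2900405} \approx 7.427$)
$\left(29482 + X\right) - 22834 = \left(29482 + \frac{21541434}{2900405}\right) - 22834 = \frac{85531281644}{2900405} - 22834 = \frac{19303433874}{2900405}$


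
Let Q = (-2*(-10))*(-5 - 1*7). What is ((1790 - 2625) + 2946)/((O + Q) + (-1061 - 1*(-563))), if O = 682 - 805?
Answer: -2111/861 ≈ -2.4518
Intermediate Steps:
Q = -240 (Q = 20*(-5 - 7) = 20*(-12) = -240)
O = -123
((1790 - 2625) + 2946)/((O + Q) + (-1061 - 1*(-563))) = ((1790 - 2625) + 2946)/((-123 - 240) + (-1061 - 1*(-563))) = (-835 + 2946)/(-363 + (-1061 + 563)) = 2111/(-363 - 498) = 2111/(-861) = 2111*(-1/861) = -2111/861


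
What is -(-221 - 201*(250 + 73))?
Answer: 65144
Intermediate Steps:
-(-221 - 201*(250 + 73)) = -(-221 - 201*323) = -(-221 - 64923) = -1*(-65144) = 65144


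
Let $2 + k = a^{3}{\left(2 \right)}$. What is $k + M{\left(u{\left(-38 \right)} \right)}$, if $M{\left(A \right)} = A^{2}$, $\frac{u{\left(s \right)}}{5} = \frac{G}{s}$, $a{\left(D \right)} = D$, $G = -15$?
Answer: $\frac{14289}{1444} \approx 9.8954$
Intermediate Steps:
$u{\left(s \right)} = - \frac{75}{s}$ ($u{\left(s \right)} = 5 \left(- \frac{15}{s}\right) = - \frac{75}{s}$)
$k = 6$ ($k = -2 + 2^{3} = -2 + 8 = 6$)
$k + M{\left(u{\left(-38 \right)} \right)} = 6 + \left(- \frac{75}{-38}\right)^{2} = 6 + \left(\left(-75\right) \left(- \frac{1}{38}\right)\right)^{2} = 6 + \left(\frac{75}{38}\right)^{2} = 6 + \frac{5625}{1444} = \frac{14289}{1444}$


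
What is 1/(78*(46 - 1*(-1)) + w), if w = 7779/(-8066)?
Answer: 8066/29562177 ≈ 0.00027285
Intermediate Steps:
w = -7779/8066 (w = 7779*(-1/8066) = -7779/8066 ≈ -0.96442)
1/(78*(46 - 1*(-1)) + w) = 1/(78*(46 - 1*(-1)) - 7779/8066) = 1/(78*(46 + 1) - 7779/8066) = 1/(78*47 - 7779/8066) = 1/(3666 - 7779/8066) = 1/(29562177/8066) = 8066/29562177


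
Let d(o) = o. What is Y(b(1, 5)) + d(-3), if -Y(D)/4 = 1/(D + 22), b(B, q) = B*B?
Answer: -73/23 ≈ -3.1739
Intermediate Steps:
b(B, q) = B²
Y(D) = -4/(22 + D) (Y(D) = -4/(D + 22) = -4/(22 + D))
Y(b(1, 5)) + d(-3) = -4/(22 + 1²) - 3 = -4/(22 + 1) - 3 = -4/23 - 3 = -73/23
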